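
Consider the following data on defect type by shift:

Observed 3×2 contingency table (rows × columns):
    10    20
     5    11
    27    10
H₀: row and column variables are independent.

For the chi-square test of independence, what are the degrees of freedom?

df = (r−1)(c−1) = (3−1)·(2−1) = 2

degrees of freedom = 2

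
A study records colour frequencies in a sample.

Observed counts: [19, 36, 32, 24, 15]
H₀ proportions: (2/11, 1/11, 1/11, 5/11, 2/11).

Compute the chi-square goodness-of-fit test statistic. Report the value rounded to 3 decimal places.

n = 126; E_i = n·p_i = [22.91, 11.45, 11.45, 57.27, 22.91]
χ² = (19−22.91)²/22.91 + (36−11.45)²/11.45 + (32−11.45)²/11.45 + (24−57.27)²/57.27 + (15−22.91)²/22.91 = 112.1762
df = 4

test statistic = 112.176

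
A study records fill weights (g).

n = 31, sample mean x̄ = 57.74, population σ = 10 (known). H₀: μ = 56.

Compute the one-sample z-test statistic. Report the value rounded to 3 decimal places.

SE = σ/√n = 10/√31 = 1.7961
z = (x̄−μ₀)/SE = (57.74−56)/1.7961 = 0.9688

test statistic = 0.969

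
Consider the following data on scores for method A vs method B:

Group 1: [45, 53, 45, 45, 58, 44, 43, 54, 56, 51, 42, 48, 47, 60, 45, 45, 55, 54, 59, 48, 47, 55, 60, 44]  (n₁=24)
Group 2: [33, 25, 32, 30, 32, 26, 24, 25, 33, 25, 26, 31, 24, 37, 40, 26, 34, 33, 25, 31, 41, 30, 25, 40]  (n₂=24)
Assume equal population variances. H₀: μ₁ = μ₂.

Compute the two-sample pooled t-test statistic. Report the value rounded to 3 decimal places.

test statistic = 12.112

x̄₁=50.125, s₁=5.929, n₁=24
x̄₂=30.333, s₂=5.378, n₂=24
s_p² = [23·5.929² + 23·5.378²]/46 = 32.0426
SE = √(s_p²·(1/24+1/24)) = 1.6341
t = (50.125−30.333)/1.6341 = 12.1118
df = 46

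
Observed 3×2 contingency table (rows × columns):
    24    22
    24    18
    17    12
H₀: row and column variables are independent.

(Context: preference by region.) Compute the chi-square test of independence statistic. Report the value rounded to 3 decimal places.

test statistic = 0.366

Row totals [46, 42, 29], col totals [65, 52], n=117
χ² = (24−25.56)²/25.56 + (22−20.44)²/20.44 + (24−23.33)²/23.33 + (18−18.67)²/18.67 + (17−16.11)²/16.11 + (12−12.89)²/12.89 = 0.3662
df = 2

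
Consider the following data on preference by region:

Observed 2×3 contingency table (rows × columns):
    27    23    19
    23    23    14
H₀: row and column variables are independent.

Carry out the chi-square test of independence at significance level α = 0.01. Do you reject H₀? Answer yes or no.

reject H₀: no

Row totals [69, 60], col totals [50, 46, 33], n=129
χ² = (27−26.74)²/26.74 + (23−24.60)²/24.60 + (19−17.65)²/17.65 + (23−23.26)²/23.26 + (23−21.40)²/21.40 + (14−15.35)²/15.35 = 0.4519
df = 2
p-value (upper-tail) = 0.79777
At α=0.01: p ≥ α → fail to reject H₀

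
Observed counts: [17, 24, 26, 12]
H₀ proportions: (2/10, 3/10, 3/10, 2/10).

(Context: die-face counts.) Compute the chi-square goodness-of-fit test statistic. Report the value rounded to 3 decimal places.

n = 79; E_i = n·p_i = [15.80, 23.70, 23.70, 15.80]
χ² = (17−15.80)²/15.80 + (24−23.70)²/23.70 + (26−23.70)²/23.70 + (12−15.80)²/15.80 = 1.2321
df = 3

test statistic = 1.232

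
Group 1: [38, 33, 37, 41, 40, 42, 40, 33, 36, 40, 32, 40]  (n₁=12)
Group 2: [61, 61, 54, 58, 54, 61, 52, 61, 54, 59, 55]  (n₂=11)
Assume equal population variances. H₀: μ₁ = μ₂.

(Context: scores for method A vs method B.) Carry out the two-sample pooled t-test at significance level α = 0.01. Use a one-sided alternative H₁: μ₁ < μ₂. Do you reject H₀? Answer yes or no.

x̄₁=37.667, s₁=3.447, n₁=12
x̄₂=57.273, s₂=3.524, n₂=11
s_p² = [11·3.447² + 10·3.524²]/21 = 12.1356
SE = √(s_p²·(1/12+1/11)) = 1.4541
t = (37.667−57.273)/1.4541 = -13.4829
df = 21
p-value (one-sided, H₁ less) = 0.00000
At α=0.01: p < α → reject H₀

reject H₀: yes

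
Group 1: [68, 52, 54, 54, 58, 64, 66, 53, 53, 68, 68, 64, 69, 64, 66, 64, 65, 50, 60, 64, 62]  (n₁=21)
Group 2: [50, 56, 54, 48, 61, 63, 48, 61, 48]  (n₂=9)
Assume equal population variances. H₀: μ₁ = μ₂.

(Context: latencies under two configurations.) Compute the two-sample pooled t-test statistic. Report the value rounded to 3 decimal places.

test statistic = 2.809

x̄₁=61.238, s₁=6.164, n₁=21
x̄₂=54.333, s₂=6.185, n₂=9
s_p² = [20·6.164² + 8·6.185²]/28 = 38.0646
SE = √(s_p²·(1/21+1/9)) = 2.4580
t = (61.238−54.333)/2.4580 = 2.8090
df = 28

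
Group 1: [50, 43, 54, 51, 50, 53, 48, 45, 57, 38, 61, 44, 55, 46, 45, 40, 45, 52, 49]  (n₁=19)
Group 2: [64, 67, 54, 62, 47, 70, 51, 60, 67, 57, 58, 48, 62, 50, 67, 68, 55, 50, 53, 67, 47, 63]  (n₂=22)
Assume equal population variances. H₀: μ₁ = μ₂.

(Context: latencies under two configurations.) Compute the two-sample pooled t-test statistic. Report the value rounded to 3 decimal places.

x̄₁=48.737, s₁=5.867, n₁=19
x̄₂=58.500, s₂=7.652, n₂=22
s_p² = [18·5.867² + 21·7.652²]/39 = 47.4150
SE = √(s_p²·(1/19+1/22)) = 2.1566
t = (48.737−58.500)/2.1566 = -4.5272
df = 39

test statistic = -4.527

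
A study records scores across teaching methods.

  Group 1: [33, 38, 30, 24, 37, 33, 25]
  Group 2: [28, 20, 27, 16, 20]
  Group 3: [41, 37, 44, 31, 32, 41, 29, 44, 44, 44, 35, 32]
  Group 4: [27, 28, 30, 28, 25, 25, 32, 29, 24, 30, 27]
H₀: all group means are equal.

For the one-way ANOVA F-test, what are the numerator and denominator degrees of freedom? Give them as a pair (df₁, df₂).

degrees of freedom = [3, 31]

k = 4 groups, N = 35 total
df = (k−1, N−k) = (4−1, 35−4) = (3, 31)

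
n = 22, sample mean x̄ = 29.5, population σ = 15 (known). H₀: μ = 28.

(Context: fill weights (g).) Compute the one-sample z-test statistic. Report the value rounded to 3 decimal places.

SE = σ/√n = 15/√22 = 3.1980
z = (x̄−μ₀)/SE = (29.5−28)/3.1980 = 0.4690

test statistic = 0.469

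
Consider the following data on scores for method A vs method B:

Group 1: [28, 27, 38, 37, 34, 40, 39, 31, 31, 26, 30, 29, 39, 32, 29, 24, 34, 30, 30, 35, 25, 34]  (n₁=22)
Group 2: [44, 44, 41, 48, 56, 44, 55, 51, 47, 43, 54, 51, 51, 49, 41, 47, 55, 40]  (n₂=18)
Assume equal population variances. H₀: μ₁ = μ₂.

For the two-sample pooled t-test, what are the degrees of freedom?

df = n₁ + n₂ − 2 = 22 + 18 − 2 = 38

degrees of freedom = 38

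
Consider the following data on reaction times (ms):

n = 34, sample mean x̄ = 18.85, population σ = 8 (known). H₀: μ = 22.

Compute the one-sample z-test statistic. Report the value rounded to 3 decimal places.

SE = σ/√n = 8/√34 = 1.3720
z = (x̄−μ₀)/SE = (18.85−22)/1.3720 = -2.2959

test statistic = -2.296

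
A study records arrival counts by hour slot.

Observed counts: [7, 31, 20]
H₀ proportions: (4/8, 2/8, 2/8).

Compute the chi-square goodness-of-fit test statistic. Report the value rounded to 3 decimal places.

n = 58; E_i = n·p_i = [29.00, 14.50, 14.50]
χ² = (7−29.00)²/29.00 + (31−14.50)²/14.50 + (20−14.50)²/14.50 = 37.5517
df = 2

test statistic = 37.552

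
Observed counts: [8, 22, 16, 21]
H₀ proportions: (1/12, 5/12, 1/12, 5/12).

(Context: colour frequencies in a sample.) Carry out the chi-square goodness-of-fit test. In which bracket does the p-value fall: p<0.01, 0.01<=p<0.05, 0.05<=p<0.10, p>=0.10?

p-value bracket: p<0.01

n = 67; E_i = n·p_i = [5.58, 27.92, 5.58, 27.92]
χ² = (8−5.58)²/5.58 + (22−27.92)²/27.92 + (16−5.58)²/5.58 + (21−27.92)²/27.92 = 23.4478
df = 3
p-value (upper-tail) = 0.00003
→ bracket: p<0.01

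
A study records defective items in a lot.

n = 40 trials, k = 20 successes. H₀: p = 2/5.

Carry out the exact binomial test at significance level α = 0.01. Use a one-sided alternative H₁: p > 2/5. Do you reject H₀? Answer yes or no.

reject H₀: no

Exact binomial: n=40, k=20, p₀=2/5=0.4000
P(X≥20) from Σ C(n,i)·p₀^i·(1−p₀)^(n−i)
p-value (one-sided, H₁ greater) = 0.12977
At α=0.01: p ≥ α → fail to reject H₀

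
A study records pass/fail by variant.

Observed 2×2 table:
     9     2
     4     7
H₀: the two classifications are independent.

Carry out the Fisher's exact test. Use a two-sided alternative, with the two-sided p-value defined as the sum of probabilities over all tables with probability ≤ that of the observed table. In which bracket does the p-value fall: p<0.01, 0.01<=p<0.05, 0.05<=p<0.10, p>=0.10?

Margins: r₁=11, r₂=11, c₁=13, c₂=9, n=22
p_obs = C(11,9)·C(11,4)/C(22,13); sum pmf over tables with pmf ≤ p_obs
p-value (two-sided) = 0.08050
→ bracket: 0.05<=p<0.10

p-value bracket: 0.05<=p<0.10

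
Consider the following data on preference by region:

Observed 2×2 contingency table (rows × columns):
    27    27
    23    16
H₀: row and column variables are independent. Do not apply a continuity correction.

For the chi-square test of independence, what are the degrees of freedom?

degrees of freedom = 1

df = (r−1)(c−1) = (2−1)·(2−1) = 1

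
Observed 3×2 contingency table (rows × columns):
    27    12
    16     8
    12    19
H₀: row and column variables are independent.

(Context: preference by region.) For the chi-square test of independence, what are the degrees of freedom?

df = (r−1)(c−1) = (3−1)·(2−1) = 2

degrees of freedom = 2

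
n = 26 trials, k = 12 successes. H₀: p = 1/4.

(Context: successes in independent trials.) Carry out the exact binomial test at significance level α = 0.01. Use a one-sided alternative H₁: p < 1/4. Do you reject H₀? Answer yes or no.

reject H₀: no

Exact binomial: n=26, k=12, p₀=1/4=0.2500
P(X≤12) from Σ C(n,i)·p₀^i·(1−p₀)^(n−i)
p-value (one-sided, H₁ less) = 0.99479
At α=0.01: p ≥ α → fail to reject H₀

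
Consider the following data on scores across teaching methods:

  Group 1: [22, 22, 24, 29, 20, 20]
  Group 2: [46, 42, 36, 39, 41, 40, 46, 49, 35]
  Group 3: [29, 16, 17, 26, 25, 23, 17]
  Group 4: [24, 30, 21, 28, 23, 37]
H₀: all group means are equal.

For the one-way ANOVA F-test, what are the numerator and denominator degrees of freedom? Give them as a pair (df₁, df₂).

degrees of freedom = [3, 24]

k = 4 groups, N = 28 total
df = (k−1, N−k) = (4−1, 28−4) = (3, 24)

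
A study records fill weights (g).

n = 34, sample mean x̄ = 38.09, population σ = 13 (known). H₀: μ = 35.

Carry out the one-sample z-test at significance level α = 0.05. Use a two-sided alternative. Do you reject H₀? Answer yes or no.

reject H₀: no

SE = σ/√n = 13/√34 = 2.2295
z = (x̄−μ₀)/SE = (38.09−35)/2.2295 = 1.3860
p-value (two-sided) = 0.16576
At α=0.05: p ≥ α → fail to reject H₀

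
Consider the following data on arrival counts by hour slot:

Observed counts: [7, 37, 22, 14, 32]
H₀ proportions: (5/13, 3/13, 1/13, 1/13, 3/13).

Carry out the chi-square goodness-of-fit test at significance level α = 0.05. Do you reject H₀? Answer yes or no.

n = 112; E_i = n·p_i = [43.08, 25.85, 8.62, 8.62, 25.85]
χ² = (7−43.08)²/43.08 + (37−25.85)²/25.85 + (22−8.62)²/8.62 + (14−8.62)²/8.62 + (32−25.85)²/25.85 = 60.6524
df = 4
p-value (upper-tail) = 0.00000
At α=0.05: p < α → reject H₀

reject H₀: yes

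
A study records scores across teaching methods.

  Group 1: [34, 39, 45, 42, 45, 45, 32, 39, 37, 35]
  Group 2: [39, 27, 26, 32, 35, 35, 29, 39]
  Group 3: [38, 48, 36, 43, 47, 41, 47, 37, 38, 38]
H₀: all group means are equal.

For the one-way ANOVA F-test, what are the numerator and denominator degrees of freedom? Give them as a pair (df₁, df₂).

k = 3 groups, N = 28 total
df = (k−1, N−k) = (3−1, 28−3) = (2, 25)

degrees of freedom = [2, 25]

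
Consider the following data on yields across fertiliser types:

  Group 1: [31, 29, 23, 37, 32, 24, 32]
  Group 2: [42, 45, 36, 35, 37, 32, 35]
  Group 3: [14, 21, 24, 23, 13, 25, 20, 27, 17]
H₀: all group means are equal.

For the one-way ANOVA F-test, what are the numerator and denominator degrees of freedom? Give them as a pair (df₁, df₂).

degrees of freedom = [2, 20]

k = 3 groups, N = 23 total
df = (k−1, N−k) = (3−1, 23−3) = (2, 20)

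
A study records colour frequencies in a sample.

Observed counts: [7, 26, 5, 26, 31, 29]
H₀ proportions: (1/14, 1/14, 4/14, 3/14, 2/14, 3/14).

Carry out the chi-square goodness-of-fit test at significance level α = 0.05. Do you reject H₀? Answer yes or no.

n = 124; E_i = n·p_i = [8.86, 8.86, 35.43, 26.57, 17.71, 26.57]
χ² = (7−8.86)²/8.86 + (26−8.86)²/8.86 + (5−35.43)²/35.43 + (26−26.57)²/26.57 + (31−17.71)²/17.71 + (29−26.57)²/26.57 = 69.9019
df = 5
p-value (upper-tail) = 0.00000
At α=0.05: p < α → reject H₀

reject H₀: yes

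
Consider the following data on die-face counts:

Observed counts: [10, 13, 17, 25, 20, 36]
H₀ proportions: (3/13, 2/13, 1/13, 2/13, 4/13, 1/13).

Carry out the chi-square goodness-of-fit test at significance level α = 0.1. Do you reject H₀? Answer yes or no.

reject H₀: yes

n = 121; E_i = n·p_i = [27.92, 18.62, 9.31, 18.62, 37.23, 9.31]
χ² = (10−27.92)²/27.92 + (13−18.62)²/18.62 + (17−9.31)²/9.31 + (25−18.62)²/18.62 + (20−37.23)²/37.23 + (36−9.31)²/9.31 = 106.2672
df = 5
p-value (upper-tail) = 0.00000
At α=0.1: p < α → reject H₀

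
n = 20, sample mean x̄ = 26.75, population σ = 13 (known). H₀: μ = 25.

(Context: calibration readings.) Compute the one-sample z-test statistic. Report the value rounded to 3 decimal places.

SE = σ/√n = 13/√20 = 2.9069
z = (x̄−μ₀)/SE = (26.75−25)/2.9069 = 0.6020

test statistic = 0.602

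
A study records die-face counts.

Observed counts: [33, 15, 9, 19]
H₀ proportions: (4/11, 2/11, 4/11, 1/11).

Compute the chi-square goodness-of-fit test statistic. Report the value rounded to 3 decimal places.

test statistic = 34.868

n = 76; E_i = n·p_i = [27.64, 13.82, 27.64, 6.91]
χ² = (33−27.64)²/27.64 + (15−13.82)²/13.82 + (9−27.64)²/27.64 + (19−6.91)²/6.91 = 34.8684
df = 3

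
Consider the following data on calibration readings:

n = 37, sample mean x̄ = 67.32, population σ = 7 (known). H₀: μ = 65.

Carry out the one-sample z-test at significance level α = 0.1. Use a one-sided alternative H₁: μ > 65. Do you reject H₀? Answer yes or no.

reject H₀: yes

SE = σ/√n = 7/√37 = 1.1508
z = (x̄−μ₀)/SE = (67.32−65)/1.1508 = 2.0160
p-value (one-sided, H₁ greater) = 0.02190
At α=0.1: p < α → reject H₀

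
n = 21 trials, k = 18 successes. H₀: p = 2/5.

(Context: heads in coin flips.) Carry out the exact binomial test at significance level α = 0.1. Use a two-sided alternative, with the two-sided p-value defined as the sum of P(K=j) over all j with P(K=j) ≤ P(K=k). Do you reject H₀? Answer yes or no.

reject H₀: yes

Exact binomial: n=21, k=18, p₀=2/5=0.4000
P(X=j) = C(n,j)·p₀^j·(1−p₀)^(n−j); p = Σ P(X=j) over j with P(X=j) ≤ P(X=18)
p-value (two-sided) = 0.00002
At α=0.1: p < α → reject H₀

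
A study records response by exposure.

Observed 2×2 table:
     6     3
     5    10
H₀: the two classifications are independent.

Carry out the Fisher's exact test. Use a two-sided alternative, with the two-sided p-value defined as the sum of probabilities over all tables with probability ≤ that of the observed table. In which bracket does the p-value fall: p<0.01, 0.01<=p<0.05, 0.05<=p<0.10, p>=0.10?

p-value bracket: p>=0.10

Margins: r₁=9, r₂=15, c₁=11, c₂=13, n=24
p_obs = C(9,6)·C(15,5)/C(24,11); sum pmf over tables with pmf ≤ p_obs
p-value (two-sided) = 0.20598
→ bracket: p>=0.10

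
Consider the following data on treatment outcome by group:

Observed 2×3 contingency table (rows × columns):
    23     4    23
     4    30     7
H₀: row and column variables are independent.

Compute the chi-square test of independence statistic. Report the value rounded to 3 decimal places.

test statistic = 41.300

Row totals [50, 41], col totals [27, 34, 30], n=91
χ² = (23−14.84)²/14.84 + (4−18.68)²/18.68 + (23−16.48)²/16.48 + (4−12.16)²/12.16 + (30−15.32)²/15.32 + (7−13.52)²/13.52 = 41.2999
df = 2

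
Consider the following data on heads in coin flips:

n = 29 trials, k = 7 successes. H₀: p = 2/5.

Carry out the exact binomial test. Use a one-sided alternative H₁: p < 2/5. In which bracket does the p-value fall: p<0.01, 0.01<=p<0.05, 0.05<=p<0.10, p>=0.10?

Exact binomial: n=29, k=7, p₀=2/5=0.4000
P(X≤7) from Σ C(n,i)·p₀^i·(1−p₀)^(n−i)
p-value (one-sided, H₁ less) = 0.05699
→ bracket: 0.05<=p<0.10

p-value bracket: 0.05<=p<0.10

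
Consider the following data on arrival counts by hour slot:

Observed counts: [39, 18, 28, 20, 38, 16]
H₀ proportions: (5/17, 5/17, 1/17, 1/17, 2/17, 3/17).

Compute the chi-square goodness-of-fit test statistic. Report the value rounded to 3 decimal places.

n = 159; E_i = n·p_i = [46.76, 46.76, 9.35, 9.35, 18.71, 28.06]
χ² = (39−46.76)²/46.76 + (18−46.76)²/46.76 + (28−9.35)²/9.35 + (20−9.35)²/9.35 + (38−18.71)²/18.71 + (16−28.06)²/28.06 = 93.3627
df = 5

test statistic = 93.363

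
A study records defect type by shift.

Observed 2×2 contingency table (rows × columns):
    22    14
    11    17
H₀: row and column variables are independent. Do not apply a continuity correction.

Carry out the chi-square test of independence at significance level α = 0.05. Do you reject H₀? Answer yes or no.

Row totals [36, 28], col totals [33, 31], n=64
χ² = (22−18.56)²/18.56 + (14−17.44)²/17.44 + (11−14.44)²/14.44 + (17−13.56)²/13.56 = 3.0039
df = 1
p-value (upper-tail) = 0.08306
At α=0.05: p ≥ α → fail to reject H₀

reject H₀: no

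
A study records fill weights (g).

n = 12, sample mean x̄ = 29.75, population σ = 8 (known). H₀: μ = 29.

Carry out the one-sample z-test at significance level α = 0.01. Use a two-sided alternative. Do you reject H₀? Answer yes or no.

SE = σ/√n = 8/√12 = 2.3094
z = (x̄−μ₀)/SE = (29.75−29)/2.3094 = 0.3248
p-value (two-sided) = 0.74536
At α=0.01: p ≥ α → fail to reject H₀

reject H₀: no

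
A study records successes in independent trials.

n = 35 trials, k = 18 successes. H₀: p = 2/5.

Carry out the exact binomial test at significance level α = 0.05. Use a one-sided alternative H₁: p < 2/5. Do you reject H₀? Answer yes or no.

Exact binomial: n=35, k=18, p₀=2/5=0.4000
P(X≤18) from Σ C(n,i)·p₀^i·(1−p₀)^(n−i)
p-value (one-sided, H₁ less) = 0.93847
At α=0.05: p ≥ α → fail to reject H₀

reject H₀: no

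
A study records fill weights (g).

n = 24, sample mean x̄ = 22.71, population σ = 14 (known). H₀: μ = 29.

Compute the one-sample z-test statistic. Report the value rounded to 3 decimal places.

SE = σ/√n = 14/√24 = 2.8577
z = (x̄−μ₀)/SE = (22.71−29)/2.8577 = -2.2010

test statistic = -2.201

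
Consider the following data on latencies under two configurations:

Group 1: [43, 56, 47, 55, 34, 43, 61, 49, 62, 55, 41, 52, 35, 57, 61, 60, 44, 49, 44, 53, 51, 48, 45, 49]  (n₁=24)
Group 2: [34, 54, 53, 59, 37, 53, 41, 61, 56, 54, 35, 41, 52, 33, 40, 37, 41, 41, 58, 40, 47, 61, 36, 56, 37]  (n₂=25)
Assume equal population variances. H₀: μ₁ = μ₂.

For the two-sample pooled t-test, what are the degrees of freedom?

df = n₁ + n₂ − 2 = 24 + 25 − 2 = 47

degrees of freedom = 47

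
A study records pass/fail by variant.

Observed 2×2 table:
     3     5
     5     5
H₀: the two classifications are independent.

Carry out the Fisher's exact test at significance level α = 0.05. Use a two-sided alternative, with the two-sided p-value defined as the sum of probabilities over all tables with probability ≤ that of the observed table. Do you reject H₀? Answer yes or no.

reject H₀: no

Margins: r₁=8, r₂=10, c₁=8, c₂=10, n=18
p_obs = C(8,3)·C(10,5)/C(18,8); sum pmf over tables with pmf ≤ p_obs
p-value (two-sided) = 0.66406
At α=0.05: p ≥ α → fail to reject H₀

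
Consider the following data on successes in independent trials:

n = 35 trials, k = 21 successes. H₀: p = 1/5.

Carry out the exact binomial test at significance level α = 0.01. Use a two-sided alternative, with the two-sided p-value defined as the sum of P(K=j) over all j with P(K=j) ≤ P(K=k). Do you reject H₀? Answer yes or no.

reject H₀: yes

Exact binomial: n=35, k=21, p₀=1/5=0.2000
P(X=j) = C(n,j)·p₀^j·(1−p₀)^(n−j); p = Σ P(X=j) over j with P(X=j) ≤ P(X=21)
p-value (two-sided) = 0.00000
At α=0.01: p < α → reject H₀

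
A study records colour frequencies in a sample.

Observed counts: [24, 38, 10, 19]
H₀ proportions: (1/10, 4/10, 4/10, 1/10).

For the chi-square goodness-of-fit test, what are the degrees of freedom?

df = k − 1 = 4 − 1 = 3

degrees of freedom = 3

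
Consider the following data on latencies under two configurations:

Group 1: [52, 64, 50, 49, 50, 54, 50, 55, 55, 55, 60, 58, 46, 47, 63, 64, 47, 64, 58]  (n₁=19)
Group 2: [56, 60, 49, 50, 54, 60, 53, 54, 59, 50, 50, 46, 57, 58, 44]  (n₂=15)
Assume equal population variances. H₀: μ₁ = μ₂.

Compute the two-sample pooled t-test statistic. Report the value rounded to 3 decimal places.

x̄₁=54.789, s₁=6.143, n₁=19
x̄₂=53.333, s₂=5.052, n₂=15
s_p² = [18·6.143² + 14·5.052²]/32 = 32.3904
SE = √(s_p²·(1/19+1/15)) = 1.9657
t = (54.789−53.333)/1.9657 = 0.7408
df = 32

test statistic = 0.741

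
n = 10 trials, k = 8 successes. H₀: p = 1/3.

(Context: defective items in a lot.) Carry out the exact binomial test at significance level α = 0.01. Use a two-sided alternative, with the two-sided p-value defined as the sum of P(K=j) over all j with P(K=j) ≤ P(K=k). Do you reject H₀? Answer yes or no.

reject H₀: yes

Exact binomial: n=10, k=8, p₀=1/3=0.3333
P(X=j) = C(n,j)·p₀^j·(1−p₀)^(n−j); p = Σ P(X=j) over j with P(X=j) ≤ P(X=8)
p-value (two-sided) = 0.00340
At α=0.01: p < α → reject H₀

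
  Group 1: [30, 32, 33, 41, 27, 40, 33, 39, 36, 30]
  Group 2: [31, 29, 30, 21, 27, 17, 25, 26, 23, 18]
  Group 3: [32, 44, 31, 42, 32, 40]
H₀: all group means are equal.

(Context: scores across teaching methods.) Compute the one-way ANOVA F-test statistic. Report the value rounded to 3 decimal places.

test statistic = 13.726

Group means [34.10, 24.70, 36.83], grand mean 31.115
SSB = Σnᵢ(x̄ᵢ−x̄)² = 696.821; SSW = ΣΣ(x−x̄ᵢ)² = 583.833
MSB = 696.821/2 = 348.4103; MSW = 583.833/23 = 25.3841
F = MSB/MSW = 13.7256
df = (2, 23)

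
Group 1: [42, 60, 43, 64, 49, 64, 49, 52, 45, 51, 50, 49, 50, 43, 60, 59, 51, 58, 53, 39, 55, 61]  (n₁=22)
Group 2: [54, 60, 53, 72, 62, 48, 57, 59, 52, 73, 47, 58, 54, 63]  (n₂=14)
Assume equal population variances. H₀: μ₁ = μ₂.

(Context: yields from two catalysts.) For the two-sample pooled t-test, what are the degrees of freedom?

df = n₁ + n₂ − 2 = 22 + 14 − 2 = 34

degrees of freedom = 34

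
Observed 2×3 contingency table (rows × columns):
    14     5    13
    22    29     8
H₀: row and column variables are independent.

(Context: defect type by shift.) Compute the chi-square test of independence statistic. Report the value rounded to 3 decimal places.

Row totals [32, 59], col totals [36, 34, 21], n=91
χ² = (14−12.66)²/12.66 + (5−11.96)²/11.96 + (13−7.38)²/7.38 + (22−23.34)²/23.34 + (29−22.04)²/22.04 + (8−13.62)²/13.62 = 13.0470
df = 2

test statistic = 13.047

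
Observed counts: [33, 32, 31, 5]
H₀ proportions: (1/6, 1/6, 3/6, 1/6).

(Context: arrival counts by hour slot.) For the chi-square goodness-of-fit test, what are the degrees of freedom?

df = k − 1 = 4 − 1 = 3

degrees of freedom = 3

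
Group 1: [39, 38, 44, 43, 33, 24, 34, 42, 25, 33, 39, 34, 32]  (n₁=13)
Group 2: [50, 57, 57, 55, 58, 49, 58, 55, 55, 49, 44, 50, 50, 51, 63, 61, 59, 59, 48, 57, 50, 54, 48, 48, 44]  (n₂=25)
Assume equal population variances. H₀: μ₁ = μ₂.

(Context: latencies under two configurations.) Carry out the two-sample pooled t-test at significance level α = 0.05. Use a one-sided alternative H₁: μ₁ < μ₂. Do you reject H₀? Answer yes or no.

reject H₀: yes

x̄₁=35.385, s₁=6.279, n₁=13
x̄₂=53.160, s₂=5.226, n₂=25
s_p² = [12·6.279² + 24·5.226²]/36 = 31.3455
SE = √(s_p²·(1/13+1/25)) = 1.9144
t = (35.385−53.160)/1.9144 = -9.2850
df = 36
p-value (one-sided, H₁ less) = 0.00000
At α=0.05: p < α → reject H₀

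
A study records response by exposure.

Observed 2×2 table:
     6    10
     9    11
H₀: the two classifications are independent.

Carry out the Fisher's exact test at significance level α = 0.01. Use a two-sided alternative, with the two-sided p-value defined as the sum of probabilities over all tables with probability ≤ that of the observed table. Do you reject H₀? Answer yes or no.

reject H₀: no

Margins: r₁=16, r₂=20, c₁=15, c₂=21, n=36
p_obs = C(16,6)·C(20,9)/C(36,15); sum pmf over tables with pmf ≤ p_obs
p-value (two-sided) = 0.74118
At α=0.01: p ≥ α → fail to reject H₀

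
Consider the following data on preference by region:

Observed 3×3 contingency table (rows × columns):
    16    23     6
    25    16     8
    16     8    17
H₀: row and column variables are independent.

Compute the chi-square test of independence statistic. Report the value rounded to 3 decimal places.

test statistic = 16.596

Row totals [45, 49, 41], col totals [57, 47, 31], n=135
χ² = (16−19.00)²/19.00 + (23−15.67)²/15.67 + (6−10.33)²/10.33 + (25−20.69)²/20.69 + (16−17.06)²/17.06 + (8−11.25)²/11.25 + (16−17.31)²/17.31 + (8−14.27)²/14.27 + (17−9.41)²/9.41 = 16.5956
df = 4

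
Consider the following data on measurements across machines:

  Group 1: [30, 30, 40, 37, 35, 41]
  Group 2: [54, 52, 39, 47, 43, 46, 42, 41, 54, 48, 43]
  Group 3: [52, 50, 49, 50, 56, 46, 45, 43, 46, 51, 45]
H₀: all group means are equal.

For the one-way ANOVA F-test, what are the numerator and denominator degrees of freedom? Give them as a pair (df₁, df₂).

degrees of freedom = [2, 25]

k = 3 groups, N = 28 total
df = (k−1, N−k) = (3−1, 28−3) = (2, 25)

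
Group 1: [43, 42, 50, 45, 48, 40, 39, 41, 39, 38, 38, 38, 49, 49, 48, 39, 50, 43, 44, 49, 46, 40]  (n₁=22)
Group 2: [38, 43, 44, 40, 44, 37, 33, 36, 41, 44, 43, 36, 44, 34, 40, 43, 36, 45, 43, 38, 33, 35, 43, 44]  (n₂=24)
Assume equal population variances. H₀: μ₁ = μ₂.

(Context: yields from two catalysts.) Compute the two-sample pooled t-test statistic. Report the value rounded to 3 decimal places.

x̄₁=43.545, s₁=4.416, n₁=22
x̄₂=39.875, s₂=4.036, n₂=24
s_p² = [21·4.416² + 23·4.036²]/44 = 17.8200
SE = √(s_p²·(1/22+1/24)) = 1.2460
t = (43.545−39.875)/1.2460 = 2.9458
df = 44

test statistic = 2.946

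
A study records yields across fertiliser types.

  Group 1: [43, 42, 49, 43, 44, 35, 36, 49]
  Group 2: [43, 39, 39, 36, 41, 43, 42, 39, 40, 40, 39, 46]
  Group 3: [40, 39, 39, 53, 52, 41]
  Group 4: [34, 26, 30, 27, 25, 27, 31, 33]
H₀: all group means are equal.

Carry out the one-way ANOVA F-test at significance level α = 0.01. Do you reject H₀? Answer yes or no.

Group means [42.62, 40.58, 44.00, 29.12], grand mean 38.971
SSB = Σnᵢ(x̄ᵢ−x̄)² = 1065.304; SSW = ΣΣ(x−x̄ᵢ)² = 559.667
MSB = 1065.304/3 = 355.1013; MSW = 559.667/30 = 18.6556
F = MSB/MSW = 19.0346
df = (3, 30)
p-value (upper-tail) = 0.00000
At α=0.01: p < α → reject H₀

reject H₀: yes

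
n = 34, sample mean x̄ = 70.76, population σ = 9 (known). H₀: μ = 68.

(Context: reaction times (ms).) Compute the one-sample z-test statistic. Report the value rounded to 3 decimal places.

SE = σ/√n = 9/√34 = 1.5435
z = (x̄−μ₀)/SE = (70.76−68)/1.5435 = 1.7882

test statistic = 1.788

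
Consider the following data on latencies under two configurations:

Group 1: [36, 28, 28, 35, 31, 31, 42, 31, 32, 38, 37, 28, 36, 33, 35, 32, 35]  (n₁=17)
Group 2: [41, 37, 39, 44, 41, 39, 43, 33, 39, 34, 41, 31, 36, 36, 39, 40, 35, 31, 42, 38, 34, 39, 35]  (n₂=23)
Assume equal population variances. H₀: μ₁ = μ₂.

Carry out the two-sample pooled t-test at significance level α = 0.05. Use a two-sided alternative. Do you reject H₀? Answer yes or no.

x̄₁=33.412, s₁=3.858, n₁=17
x̄₂=37.696, s₂=3.649, n₂=23
s_p² = [16·3.858² + 22·3.649²]/38 = 13.9733
SE = √(s_p²·(1/17+1/23)) = 1.1956
t = (33.412−37.696)/1.1956 = -3.5830
df = 38
p-value (two-sided) = 0.00095
At α=0.05: p < α → reject H₀

reject H₀: yes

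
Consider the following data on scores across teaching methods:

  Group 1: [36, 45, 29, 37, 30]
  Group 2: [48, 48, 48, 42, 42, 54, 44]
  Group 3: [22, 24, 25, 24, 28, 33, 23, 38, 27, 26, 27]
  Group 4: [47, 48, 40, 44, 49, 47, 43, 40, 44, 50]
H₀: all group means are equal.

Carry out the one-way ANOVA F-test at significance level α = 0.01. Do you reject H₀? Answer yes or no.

Group means [35.40, 46.57, 27.00, 45.20], grand mean 37.939
SSB = Σnᵢ(x̄ᵢ−x̄)² = 2397.365; SSW = ΣΣ(x−x̄ᵢ)² = 610.514
MSB = 2397.365/3 = 799.1215; MSW = 610.514/29 = 21.0522
F = MSB/MSW = 37.9590
df = (3, 29)
p-value (upper-tail) = 0.00000
At α=0.01: p < α → reject H₀

reject H₀: yes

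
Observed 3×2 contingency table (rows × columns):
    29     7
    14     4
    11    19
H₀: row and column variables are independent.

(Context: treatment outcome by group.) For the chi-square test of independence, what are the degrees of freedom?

degrees of freedom = 2

df = (r−1)(c−1) = (3−1)·(2−1) = 2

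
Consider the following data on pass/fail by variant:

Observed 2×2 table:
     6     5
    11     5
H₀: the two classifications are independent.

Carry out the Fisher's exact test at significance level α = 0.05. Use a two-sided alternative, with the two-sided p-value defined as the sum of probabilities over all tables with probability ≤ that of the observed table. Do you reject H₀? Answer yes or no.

reject H₀: no

Margins: r₁=11, r₂=16, c₁=17, c₂=10, n=27
p_obs = C(11,6)·C(16,11)/C(27,17); sum pmf over tables with pmf ≤ p_obs
p-value (two-sided) = 0.68675
At α=0.05: p ≥ α → fail to reject H₀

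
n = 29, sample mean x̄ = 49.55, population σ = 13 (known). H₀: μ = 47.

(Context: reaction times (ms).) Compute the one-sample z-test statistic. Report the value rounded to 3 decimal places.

SE = σ/√n = 13/√29 = 2.4140
z = (x̄−μ₀)/SE = (49.55−47)/2.4140 = 1.0563

test statistic = 1.056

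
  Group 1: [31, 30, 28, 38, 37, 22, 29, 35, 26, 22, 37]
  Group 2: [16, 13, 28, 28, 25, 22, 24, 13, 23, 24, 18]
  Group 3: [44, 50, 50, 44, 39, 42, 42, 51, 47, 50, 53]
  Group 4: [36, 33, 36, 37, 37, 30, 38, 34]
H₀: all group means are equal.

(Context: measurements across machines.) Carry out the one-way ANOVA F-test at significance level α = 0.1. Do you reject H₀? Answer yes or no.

reject H₀: yes

Group means [30.45, 21.27, 46.55, 35.12], grand mean 33.220
SSB = Σnᵢ(x̄ᵢ−x̄)² = 3636.513; SSW = ΣΣ(x−x̄ᵢ)² = 890.511
MSB = 3636.513/3 = 1212.1710; MSW = 890.511/37 = 24.0679
F = MSB/MSW = 50.3647
df = (3, 37)
p-value (upper-tail) = 0.00000
At α=0.1: p < α → reject H₀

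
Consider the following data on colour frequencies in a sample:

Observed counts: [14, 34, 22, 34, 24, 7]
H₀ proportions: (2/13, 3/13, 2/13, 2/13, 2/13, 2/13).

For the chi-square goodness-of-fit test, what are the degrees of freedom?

df = k − 1 = 6 − 1 = 5

degrees of freedom = 5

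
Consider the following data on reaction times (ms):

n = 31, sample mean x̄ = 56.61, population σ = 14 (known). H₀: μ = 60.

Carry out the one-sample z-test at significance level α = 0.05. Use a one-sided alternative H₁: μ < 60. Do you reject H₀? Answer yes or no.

reject H₀: no

SE = σ/√n = 14/√31 = 2.5145
z = (x̄−μ₀)/SE = (56.61−60)/2.5145 = -1.3482
p-value (one-sided, H₁ less) = 0.08880
At α=0.05: p ≥ α → fail to reject H₀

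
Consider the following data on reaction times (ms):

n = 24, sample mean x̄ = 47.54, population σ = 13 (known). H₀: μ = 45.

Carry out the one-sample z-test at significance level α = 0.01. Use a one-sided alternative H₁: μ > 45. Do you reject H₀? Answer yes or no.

reject H₀: no

SE = σ/√n = 13/√24 = 2.6536
z = (x̄−μ₀)/SE = (47.54−45)/2.6536 = 0.9572
p-value (one-sided, H₁ greater) = 0.16924
At α=0.01: p ≥ α → fail to reject H₀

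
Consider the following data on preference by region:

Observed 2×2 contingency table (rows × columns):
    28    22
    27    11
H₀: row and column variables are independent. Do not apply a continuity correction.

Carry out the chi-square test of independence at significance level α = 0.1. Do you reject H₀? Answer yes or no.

reject H₀: no

Row totals [50, 38], col totals [55, 33], n=88
χ² = (28−31.25)²/31.25 + (22−18.75)²/18.75 + (27−23.75)²/23.75 + (11−14.25)²/14.25 = 2.0873
df = 1
p-value (upper-tail) = 0.14853
At α=0.1: p ≥ α → fail to reject H₀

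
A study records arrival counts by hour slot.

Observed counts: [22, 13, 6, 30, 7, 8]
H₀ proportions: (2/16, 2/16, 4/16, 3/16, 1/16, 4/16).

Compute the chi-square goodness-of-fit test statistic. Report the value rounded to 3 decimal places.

test statistic = 44.326

n = 86; E_i = n·p_i = [10.75, 10.75, 21.50, 16.12, 5.38, 21.50]
χ² = (22−10.75)²/10.75 + (13−10.75)²/10.75 + (6−21.50)²/21.50 + (30−16.12)²/16.12 + (7−5.38)²/5.38 + (8−21.50)²/21.50 = 44.3256
df = 5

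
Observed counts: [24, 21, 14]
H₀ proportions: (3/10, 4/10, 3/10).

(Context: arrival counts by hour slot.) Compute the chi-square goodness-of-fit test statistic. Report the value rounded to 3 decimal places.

test statistic = 3.302

n = 59; E_i = n·p_i = [17.70, 23.60, 17.70]
χ² = (24−17.70)²/17.70 + (21−23.60)²/23.60 + (14−17.70)²/17.70 = 3.3023
df = 2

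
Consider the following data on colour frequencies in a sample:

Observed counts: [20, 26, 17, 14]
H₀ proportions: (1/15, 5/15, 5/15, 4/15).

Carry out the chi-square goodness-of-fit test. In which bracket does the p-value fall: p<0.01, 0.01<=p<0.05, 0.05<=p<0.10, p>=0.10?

n = 77; E_i = n·p_i = [5.13, 25.67, 25.67, 20.53]
χ² = (20−5.13)²/5.13 + (26−25.67)²/25.67 + (17−25.67)²/25.67 + (14−20.53)²/20.53 = 48.0649
df = 3
p-value (upper-tail) = 0.00000
→ bracket: p<0.01

p-value bracket: p<0.01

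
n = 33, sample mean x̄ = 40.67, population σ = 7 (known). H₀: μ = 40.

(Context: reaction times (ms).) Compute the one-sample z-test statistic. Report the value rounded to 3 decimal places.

SE = σ/√n = 7/√33 = 1.2185
z = (x̄−μ₀)/SE = (40.67−40)/1.2185 = 0.5498

test statistic = 0.550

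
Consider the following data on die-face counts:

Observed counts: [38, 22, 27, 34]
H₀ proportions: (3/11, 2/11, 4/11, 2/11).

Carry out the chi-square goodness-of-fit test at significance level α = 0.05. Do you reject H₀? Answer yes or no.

reject H₀: yes

n = 121; E_i = n·p_i = [33.00, 22.00, 44.00, 22.00]
χ² = (38−33.00)²/33.00 + (22−22.00)²/22.00 + (27−44.00)²/44.00 + (34−22.00)²/22.00 = 13.8712
df = 3
p-value (upper-tail) = 0.00309
At α=0.05: p < α → reject H₀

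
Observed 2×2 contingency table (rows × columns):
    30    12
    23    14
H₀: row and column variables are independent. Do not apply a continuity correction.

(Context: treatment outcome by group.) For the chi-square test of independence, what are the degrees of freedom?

degrees of freedom = 1

df = (r−1)(c−1) = (2−1)·(2−1) = 1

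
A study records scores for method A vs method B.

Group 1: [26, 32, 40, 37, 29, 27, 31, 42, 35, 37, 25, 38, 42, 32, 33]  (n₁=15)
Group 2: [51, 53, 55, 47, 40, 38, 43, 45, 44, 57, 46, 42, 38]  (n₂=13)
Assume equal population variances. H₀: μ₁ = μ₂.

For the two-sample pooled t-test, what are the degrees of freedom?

df = n₁ + n₂ − 2 = 15 + 13 − 2 = 26

degrees of freedom = 26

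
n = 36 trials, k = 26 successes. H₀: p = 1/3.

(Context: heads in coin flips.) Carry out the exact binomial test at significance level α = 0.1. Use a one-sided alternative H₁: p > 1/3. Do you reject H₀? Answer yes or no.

reject H₀: yes

Exact binomial: n=36, k=26, p₀=1/3=0.3333
P(X≥26) from Σ C(n,i)·p₀^i·(1−p₀)^(n−i)
p-value (one-sided, H₁ greater) = 0.00000
At α=0.1: p < α → reject H₀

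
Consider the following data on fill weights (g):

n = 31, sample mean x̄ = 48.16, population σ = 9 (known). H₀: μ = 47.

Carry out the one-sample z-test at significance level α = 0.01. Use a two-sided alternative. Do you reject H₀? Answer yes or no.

SE = σ/√n = 9/√31 = 1.6164
z = (x̄−μ₀)/SE = (48.16−47)/1.6164 = 0.7176
p-value (two-sided) = 0.47299
At α=0.01: p ≥ α → fail to reject H₀

reject H₀: no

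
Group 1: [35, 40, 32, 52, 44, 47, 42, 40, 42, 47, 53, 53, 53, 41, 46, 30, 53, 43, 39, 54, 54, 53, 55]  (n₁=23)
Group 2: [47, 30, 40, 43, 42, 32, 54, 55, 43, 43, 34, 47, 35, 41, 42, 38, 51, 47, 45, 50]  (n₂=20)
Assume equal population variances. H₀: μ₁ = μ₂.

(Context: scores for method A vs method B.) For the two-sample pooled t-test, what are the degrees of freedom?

df = n₁ + n₂ − 2 = 23 + 20 − 2 = 41

degrees of freedom = 41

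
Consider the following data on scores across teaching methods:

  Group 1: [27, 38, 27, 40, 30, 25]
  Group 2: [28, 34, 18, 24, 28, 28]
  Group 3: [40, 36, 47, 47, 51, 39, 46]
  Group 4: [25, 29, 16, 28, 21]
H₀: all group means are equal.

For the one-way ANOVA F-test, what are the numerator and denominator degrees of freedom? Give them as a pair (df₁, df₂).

degrees of freedom = [3, 20]

k = 4 groups, N = 24 total
df = (k−1, N−k) = (4−1, 24−4) = (3, 20)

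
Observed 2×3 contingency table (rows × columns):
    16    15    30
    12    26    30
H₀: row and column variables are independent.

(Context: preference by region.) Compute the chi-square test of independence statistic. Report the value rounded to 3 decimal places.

test statistic = 3.152

Row totals [61, 68], col totals [28, 41, 60], n=129
χ² = (16−13.24)²/13.24 + (15−19.39)²/19.39 + (30−28.37)²/28.37 + (12−14.76)²/14.76 + (26−21.61)²/21.61 + (30−31.63)²/31.63 = 3.1521
df = 2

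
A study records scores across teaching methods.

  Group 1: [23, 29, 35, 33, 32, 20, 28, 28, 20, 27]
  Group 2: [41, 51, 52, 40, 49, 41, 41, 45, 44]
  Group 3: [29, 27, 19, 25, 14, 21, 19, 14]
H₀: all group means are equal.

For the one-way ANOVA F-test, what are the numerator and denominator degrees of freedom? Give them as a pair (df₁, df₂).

degrees of freedom = [2, 24]

k = 3 groups, N = 27 total
df = (k−1, N−k) = (3−1, 27−3) = (2, 24)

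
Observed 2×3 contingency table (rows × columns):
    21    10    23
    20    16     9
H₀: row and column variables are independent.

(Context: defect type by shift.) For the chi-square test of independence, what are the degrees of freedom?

degrees of freedom = 2

df = (r−1)(c−1) = (2−1)·(3−1) = 2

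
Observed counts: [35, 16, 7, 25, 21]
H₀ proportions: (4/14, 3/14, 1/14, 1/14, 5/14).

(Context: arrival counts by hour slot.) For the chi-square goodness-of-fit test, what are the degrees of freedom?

degrees of freedom = 4

df = k − 1 = 5 − 1 = 4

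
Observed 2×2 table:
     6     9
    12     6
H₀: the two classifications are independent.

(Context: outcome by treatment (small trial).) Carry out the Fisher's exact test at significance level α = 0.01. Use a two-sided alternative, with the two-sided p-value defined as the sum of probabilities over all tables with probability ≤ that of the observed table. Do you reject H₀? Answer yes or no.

reject H₀: no

Margins: r₁=15, r₂=18, c₁=18, c₂=15, n=33
p_obs = C(15,6)·C(18,12)/C(33,18); sum pmf over tables with pmf ≤ p_obs
p-value (two-sided) = 0.16973
At α=0.01: p ≥ α → fail to reject H₀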